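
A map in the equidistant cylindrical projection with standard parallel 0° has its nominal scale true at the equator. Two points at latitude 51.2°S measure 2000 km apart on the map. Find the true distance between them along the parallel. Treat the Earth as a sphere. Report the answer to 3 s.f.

1250 km

Plate carrée maps x = Rλ, y = Rφ. The meridian scale is h = 1 and the parallel scale is k = 1/cos φ = sec φ.
Along the parallel at 51.2°, map distances are exaggerated by k = sec 51.2° = 1.596.
True distance = 2000 / 1.596 = 2000 × cos 51.2° ≈ 1250 km.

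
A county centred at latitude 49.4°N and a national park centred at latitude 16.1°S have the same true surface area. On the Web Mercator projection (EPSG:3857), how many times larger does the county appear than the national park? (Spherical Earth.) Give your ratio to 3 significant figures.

On Mercator, area is exaggerated by sec²φ = 1/cos²φ.
At 49.4°: sec²(49.4°) = 1/0.6508² = 2.361.
At 16.1°: sec²(16.1°) = 1/0.9608² = 1.083.
Ratio = 2.361/1.083 = cos²(16.1°)/cos²(49.4°) ≈ 2.18.

2.18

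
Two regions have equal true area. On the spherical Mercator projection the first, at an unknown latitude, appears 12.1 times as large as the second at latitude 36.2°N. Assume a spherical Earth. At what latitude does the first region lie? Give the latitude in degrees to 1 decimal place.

On Mercator, (apparent₁)/(apparent₂) = sec²φ₁ / sec²φ₂ when true areas are equal.
cos²φ₂ / cos²φ₁ = 12.1  ⇒  cos φ₁ = cos 36.2° / √12.1 = 0.8070/3.479 = 0.2320.
φ₁ = arccos(0.2320) ≈ 76.6°.

76.6°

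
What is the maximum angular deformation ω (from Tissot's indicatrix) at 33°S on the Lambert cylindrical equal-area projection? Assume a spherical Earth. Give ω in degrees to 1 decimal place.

20.1°

The Lambert cylindrical equal-area projection is the cylindrical equal-area projection with its standard parallel at the equator (φ₀ = 0). Cylindrical equal-area (φ₀ = 0°): h = cos φ / cos 0° along meridians, k = cos 0° / cos φ along parallels; h·k = 1.
At 33°: h = 0.8387, k = 1.192; principal scales a = 1.192, b = 0.8387.
sin(ω/2) = (a − b)/(a + b) = 0.3537/2.031 = 0.1741, so ω = 2 arcsin(0.1741) ≈ 20.1°.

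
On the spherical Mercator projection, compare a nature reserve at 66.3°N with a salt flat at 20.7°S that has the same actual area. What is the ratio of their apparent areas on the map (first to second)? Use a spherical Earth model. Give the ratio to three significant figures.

5.42

Mercator areal scale is sec²φ.
At 66.3°: sec²(66.3°) = 1/0.4019² = 6.190.
At 20.7°: sec²(20.7°) = 1/0.9354² = 1.143.
Ratio = 6.190/1.143 = cos²(20.7°)/cos²(66.3°) ≈ 5.42.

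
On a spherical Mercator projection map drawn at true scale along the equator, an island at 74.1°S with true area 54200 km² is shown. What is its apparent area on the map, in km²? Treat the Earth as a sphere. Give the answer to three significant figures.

722000 km²

Mercator is conformal, so the point scale is isotropic: h = k = sec φ = 1/cos φ.
Areal scale = k² = sec²φ = 1/cos²(74.1°) = 1/0.2740² = 13.32.
Apparent area = 54200 × 13.32 ≈ 722000 km².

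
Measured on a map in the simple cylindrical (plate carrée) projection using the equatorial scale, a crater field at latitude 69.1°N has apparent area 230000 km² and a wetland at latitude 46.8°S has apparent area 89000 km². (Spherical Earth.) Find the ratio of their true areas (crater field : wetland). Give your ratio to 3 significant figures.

1.35

On the plate carrée, areal scale = h·k = 1 × sec φ, so true area = apparent × cos φ.
True area of crater field: 230000 × cos(69.1°) = 230000 × 0.3567 = 82050 km².
True area of wetland: 89000 × cos(46.8°) = 89000 × 0.6845 = 60920 km².
Ratio = 82050 / 60920 ≈ 1.35.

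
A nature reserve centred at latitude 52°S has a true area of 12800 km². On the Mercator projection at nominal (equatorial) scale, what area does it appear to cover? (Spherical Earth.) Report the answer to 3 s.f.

The Mercator projection is conformal; its linear scale factor is the same in every direction and equals sec φ = 1/cos φ.
Areal scale = k² = sec²φ = 1/cos²(52°) = 1/0.6157² = 2.638.
Apparent area = 12800 × 2.638 ≈ 33800 km².

33800 km²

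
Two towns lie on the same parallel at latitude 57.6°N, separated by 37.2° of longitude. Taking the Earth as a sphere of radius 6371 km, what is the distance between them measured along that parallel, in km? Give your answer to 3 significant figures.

2220 km

Arc length along a parallel = R cos φ · Δλ (with Δλ in radians).
= 6371 × cos 57.6° × (37.2° × π/180) = 6371 × 0.5358 × 0.6493 ≈ 2220 km.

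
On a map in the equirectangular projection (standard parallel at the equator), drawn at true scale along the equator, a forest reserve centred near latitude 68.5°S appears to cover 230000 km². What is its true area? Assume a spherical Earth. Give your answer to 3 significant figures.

Plate carrée maps x = Rλ, y = Rφ. The meridian scale is h = 1 and the parallel scale is k = 1/cos φ = sec φ.
Areal scale = h·k = 1 × sec φ; at 68.5°, h = 1.000, k = 2.729, so h·k = 2.729.
True area = apparent / (areal scale) = 230000 / 2.729 ≈ 84300 km².

84300 km²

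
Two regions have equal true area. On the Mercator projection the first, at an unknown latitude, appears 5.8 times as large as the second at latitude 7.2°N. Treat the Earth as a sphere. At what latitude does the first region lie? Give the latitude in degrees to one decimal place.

Mercator areal scale is sec²φ, so apparent-area ratio = sec²φ₁ / sec²φ₂ = cos²φ₂ / cos²φ₁.
cos²φ₂ / cos²φ₁ = 5.8  ⇒  cos φ₁ = cos 7.2° / √5.8 = 0.9921/2.408 = 0.4120.
φ₁ = arccos(0.4120) ≈ 65.7°.

65.7°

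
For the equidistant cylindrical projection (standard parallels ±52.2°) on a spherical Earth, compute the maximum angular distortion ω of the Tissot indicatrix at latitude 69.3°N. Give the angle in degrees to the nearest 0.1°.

31.1°

With standard parallel φ₀ = 52.2°, the equirectangular projection gives x = Rλ cos φ₀, y = Rφ, so h = 1 and k = cos 52.2° / cos φ.
At 69.3°: h = 1.000, k = 1.734; principal scales a = 1.734, b = 1.000.
sin(ω/2) = (a − b)/(a + b) = 0.7339/2.734 = 0.2685, so ω = 2 arcsin(0.2685) ≈ 31.1°.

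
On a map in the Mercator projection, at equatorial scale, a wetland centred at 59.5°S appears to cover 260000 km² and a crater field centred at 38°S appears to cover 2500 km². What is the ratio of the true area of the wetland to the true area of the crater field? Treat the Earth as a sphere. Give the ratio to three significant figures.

43.1

On Mercator the areal scale is sec²φ, so true area = apparent × cos²φ.
True area of wetland: 260000 × cos²(59.5°) = 260000 × 0.2576 = 66970 km².
True area of crater field: 2500 × cos²(38°) = 2500 × 0.6210 = 1552 km².
Ratio = 66970 / 1552 ≈ 43.1.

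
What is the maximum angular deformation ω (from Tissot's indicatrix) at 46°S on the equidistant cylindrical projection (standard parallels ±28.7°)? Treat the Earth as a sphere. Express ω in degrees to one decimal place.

13.3°

With standard parallel φ₀ = 28.7°, the equirectangular projection gives x = Rλ cos φ₀, y = Rφ, so h = 1 and k = cos 28.7° / cos φ.
At 46°: h = 1.000, k = 1.263; principal scales a = 1.263, b = 1.000.
sin(ω/2) = (a − b)/(a + b) = 0.2627/2.263 = 0.1161, so ω = 2 arcsin(0.1161) ≈ 13.3°.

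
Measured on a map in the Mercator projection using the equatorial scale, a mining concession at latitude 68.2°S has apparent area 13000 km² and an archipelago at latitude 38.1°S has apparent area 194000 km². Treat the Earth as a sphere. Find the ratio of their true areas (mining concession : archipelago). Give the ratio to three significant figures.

Since Mercator area scale is 1/cos²φ, the true area equals the apparent area multiplied by cos²φ.
True area of mining concession: 13000 × cos²(68.2°) = 13000 × 0.1379 = 1793 km².
True area of archipelago: 194000 × cos²(38.1°) = 194000 × 0.6193 = 120100 km².
Ratio = 1793 / 120100 ≈ 0.0149.

0.0149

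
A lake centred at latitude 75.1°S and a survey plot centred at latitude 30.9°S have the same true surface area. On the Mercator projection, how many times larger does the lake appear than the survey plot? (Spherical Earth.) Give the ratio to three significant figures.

11.1

Mercator areal scale is sec²φ.
At 75.1°: sec²(75.1°) = 1/0.2571² = 15.12.
At 30.9°: sec²(30.9°) = 1/0.8581² = 1.358.
Ratio = 15.12/1.358 = cos²(30.9°)/cos²(75.1°) ≈ 11.1.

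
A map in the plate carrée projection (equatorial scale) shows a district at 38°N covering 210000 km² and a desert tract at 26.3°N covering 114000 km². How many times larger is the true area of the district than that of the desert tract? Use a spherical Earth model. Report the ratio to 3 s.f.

1.62

On the plate carrée, areal scale = h·k = 1 × sec φ, so true area = apparent × cos φ.
True area of district: 210000 × cos(38°) = 210000 × 0.7880 = 165500 km².
True area of desert tract: 114000 × cos(26.3°) = 114000 × 0.8965 = 102200 km².
Ratio = 165500 / 102200 ≈ 1.62.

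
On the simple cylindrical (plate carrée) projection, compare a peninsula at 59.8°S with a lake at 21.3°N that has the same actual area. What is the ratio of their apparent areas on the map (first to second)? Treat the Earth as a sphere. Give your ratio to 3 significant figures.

1.85

In the plate carrée (x = Rλ, y = Rφ), meridians are true-scale (h = 1) and parallels are stretched by k = sec φ.
Areal scale at 59.8°: h·k = 1.000 × 1.988 = 1.988.
Areal scale at 21.3°: h·k = 1.000 × 1.073 = 1.073.
Ratio = 1.988/1.073 ≈ 1.85.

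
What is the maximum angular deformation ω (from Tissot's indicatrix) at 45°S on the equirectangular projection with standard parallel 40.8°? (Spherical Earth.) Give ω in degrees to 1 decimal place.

With standard parallel φ₀ = 40.8°, the equirectangular projection gives x = Rλ cos φ₀, y = Rφ, so h = 1 and k = cos 40.8° / cos φ.
At 45°: h = 1.000, k = 1.071; principal scales a = 1.071, b = 1.000.
sin(ω/2) = (a − b)/(a + b) = 0.07055/2.071 = 0.03407, so ω = 2 arcsin(0.03407) ≈ 3.9°.

3.9°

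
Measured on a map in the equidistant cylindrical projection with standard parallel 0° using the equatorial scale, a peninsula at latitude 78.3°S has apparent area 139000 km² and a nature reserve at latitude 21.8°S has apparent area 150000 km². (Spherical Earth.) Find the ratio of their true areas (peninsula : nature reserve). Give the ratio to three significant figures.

0.202

Plate carrée has h = 1 and k = sec φ, giving areal scale sec φ; true area = (apparent area) · cos φ.
True area of peninsula: 139000 × cos(78.3°) = 139000 × 0.2028 = 28190 km².
True area of nature reserve: 150000 × cos(21.8°) = 150000 × 0.9285 = 139300 km².
Ratio = 28190 / 139300 ≈ 0.202.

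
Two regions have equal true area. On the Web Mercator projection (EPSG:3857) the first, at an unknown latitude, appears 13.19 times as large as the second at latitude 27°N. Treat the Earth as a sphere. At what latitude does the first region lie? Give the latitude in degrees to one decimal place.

On Mercator, (apparent₁)/(apparent₂) = sec²φ₁ / sec²φ₂ when true areas are equal.
cos²φ₂ / cos²φ₁ = 13.19  ⇒  cos φ₁ = cos 27° / √13.19 = 0.8910/3.632 = 0.2453.
φ₁ = arccos(0.2453) ≈ 75.8°.

75.8°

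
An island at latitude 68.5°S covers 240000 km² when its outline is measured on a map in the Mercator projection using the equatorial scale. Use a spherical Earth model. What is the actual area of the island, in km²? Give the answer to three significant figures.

For Mercator, h = k = sec φ (a conformal cylindrical projection has a single point scale, 1/cos φ).
Areal scale = k² = sec²φ = 1/cos²(68.5°) = 1/0.3665² = 7.445.
True area = apparent / (areal scale) = 240000 / 7.445 ≈ 32200 km².

32200 km²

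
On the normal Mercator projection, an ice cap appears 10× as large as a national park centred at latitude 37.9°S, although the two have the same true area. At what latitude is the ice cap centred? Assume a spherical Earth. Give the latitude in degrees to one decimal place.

75.6°

Mercator areal scale is sec²φ, so apparent-area ratio = sec²φ₁ / sec²φ₂ = cos²φ₂ / cos²φ₁.
cos²φ₂ / cos²φ₁ = 10  ⇒  cos φ₁ = cos 37.9° / √10 = 0.7891/3.162 = 0.2495.
φ₁ = arccos(0.2495) ≈ 75.6°.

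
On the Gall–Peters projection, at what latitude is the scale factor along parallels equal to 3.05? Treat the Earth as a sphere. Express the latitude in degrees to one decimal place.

The Gall–Peters projection is cylindrical equal-area with φ₀ = 45°. Cylindrical equal-area (φ₀ = 45°): h = cos φ / cos 45° along meridians, k = cos 45° / cos φ along parallels; h·k = 1.
k = cos φ₀ / cos φ = 3.05  ⇒  cos φ = cos 45° / 3.05 = 0.2318.
φ = arccos(0.2318) ≈ 76.6°.

76.6°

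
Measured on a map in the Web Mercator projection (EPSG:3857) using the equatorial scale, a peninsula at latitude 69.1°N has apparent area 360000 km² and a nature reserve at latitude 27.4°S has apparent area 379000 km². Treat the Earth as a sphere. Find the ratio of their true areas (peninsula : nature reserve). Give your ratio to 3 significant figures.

On Mercator the areal scale is sec²φ, so true area = apparent × cos²φ.
True area of peninsula: 360000 × cos²(69.1°) = 360000 × 0.1273 = 45810 km².
True area of nature reserve: 379000 × cos²(27.4°) = 379000 × 0.7882 = 298700 km².
Ratio = 45810 / 298700 ≈ 0.153.

0.153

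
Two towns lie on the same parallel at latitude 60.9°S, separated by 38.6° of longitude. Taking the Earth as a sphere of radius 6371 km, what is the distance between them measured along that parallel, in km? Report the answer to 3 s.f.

Arc length along a parallel = R cos φ · Δλ (with Δλ in radians).
= 6371 × cos 60.9° × (38.6° × π/180) = 6371 × 0.4863 × 0.6737 ≈ 2090 km.

2090 km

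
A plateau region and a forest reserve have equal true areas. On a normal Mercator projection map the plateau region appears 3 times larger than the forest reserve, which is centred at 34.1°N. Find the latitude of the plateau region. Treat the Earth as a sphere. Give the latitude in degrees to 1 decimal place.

Mercator areal scale is sec²φ, so apparent-area ratio = sec²φ₁ / sec²φ₂ = cos²φ₂ / cos²φ₁.
cos²φ₂ / cos²φ₁ = 3  ⇒  cos φ₁ = cos 34.1° / √3 = 0.8281/1.732 = 0.4781.
φ₁ = arccos(0.4781) ≈ 61.4°.

61.4°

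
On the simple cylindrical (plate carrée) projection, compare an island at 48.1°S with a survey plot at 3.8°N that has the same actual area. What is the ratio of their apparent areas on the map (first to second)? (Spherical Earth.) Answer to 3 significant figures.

In the plate carrée (x = Rλ, y = Rφ), meridians are true-scale (h = 1) and parallels are stretched by k = sec φ.
Areal scale at 48.1°: h·k = 1.000 × 1.497 = 1.497.
Areal scale at 3.8°: h·k = 1.000 × 1.002 = 1.002.
Ratio = 1.497/1.002 ≈ 1.49.

1.49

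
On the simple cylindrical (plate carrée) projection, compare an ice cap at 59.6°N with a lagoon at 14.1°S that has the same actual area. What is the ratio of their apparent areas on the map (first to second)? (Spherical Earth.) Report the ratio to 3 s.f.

1.92

Plate carrée maps x = Rλ, y = Rφ. The meridian scale is h = 1 and the parallel scale is k = 1/cos φ = sec φ.
Areal scale at 59.6°: h·k = 1.000 × 1.976 = 1.976.
Areal scale at 14.1°: h·k = 1.000 × 1.031 = 1.031.
Ratio = 1.976/1.031 ≈ 1.92.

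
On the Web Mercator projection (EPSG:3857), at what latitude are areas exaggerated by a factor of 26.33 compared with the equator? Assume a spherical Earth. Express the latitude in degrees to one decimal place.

Mercator areal scale is sec²φ.
sec²φ = 26.33  ⇒  cos²φ = 0.03798  ⇒  cos φ = 0.1949.
φ = arccos(0.1949) ≈ 78.8°.

78.8°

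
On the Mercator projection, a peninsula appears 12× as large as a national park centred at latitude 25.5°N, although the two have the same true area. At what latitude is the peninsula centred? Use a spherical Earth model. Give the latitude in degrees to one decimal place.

For equal true areas on Mercator, apparent areas scale as sec²φ, so the ratio is cos²φ₂ / cos²φ₁.
cos²φ₂ / cos²φ₁ = 12  ⇒  cos φ₁ = cos 25.5° / √12 = 0.9026/3.464 = 0.2606.
φ₁ = arccos(0.2606) ≈ 74.9°.

74.9°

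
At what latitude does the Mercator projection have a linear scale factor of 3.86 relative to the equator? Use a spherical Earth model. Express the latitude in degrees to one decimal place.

Mercator scale is k = sec φ = 1/cos φ.
1/cos φ = 3.86  ⇒  cos φ = 0.2591  ⇒  φ = arccos(0.2591) ≈ 75.0°.

75.0°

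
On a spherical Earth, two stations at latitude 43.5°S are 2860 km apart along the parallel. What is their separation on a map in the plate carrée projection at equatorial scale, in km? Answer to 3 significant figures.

3940 km

Plate carrée maps x = Rλ, y = Rφ. The meridian scale is h = 1 and the parallel scale is k = 1/cos φ = sec φ.
Along the parallel, k = sec 43.5° = 1/0.7254 = 1.379.
Map distance = 2860 × 1.379 ≈ 3940 km.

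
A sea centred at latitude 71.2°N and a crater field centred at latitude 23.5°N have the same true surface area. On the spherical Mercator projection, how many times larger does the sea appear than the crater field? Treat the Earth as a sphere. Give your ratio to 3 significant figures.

8.10

Mercator areal scale is sec²φ.
At 71.2°: sec²(71.2°) = 1/0.3223² = 9.629.
At 23.5°: sec²(23.5°) = 1/0.9171² = 1.189.
Ratio = 9.629/1.189 = cos²(23.5°)/cos²(71.2°) ≈ 8.10.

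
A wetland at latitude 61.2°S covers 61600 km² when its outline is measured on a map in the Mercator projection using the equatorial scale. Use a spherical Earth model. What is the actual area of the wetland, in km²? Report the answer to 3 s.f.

The Mercator projection is conformal; its linear scale factor is the same in every direction and equals sec φ = 1/cos φ.
Areal scale = k² = sec²φ = 1/cos²(61.2°) = 1/0.4818² = 4.309.
True area = apparent / (areal scale) = 61600 / 4.309 ≈ 14300 km².

14300 km²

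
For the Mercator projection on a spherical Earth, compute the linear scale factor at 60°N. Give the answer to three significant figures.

The Mercator projection is conformal; its linear scale factor is the same in every direction and equals sec φ = 1/cos φ.
k = 1/cos 60° = 1/0.5000 = 2.000.

2.00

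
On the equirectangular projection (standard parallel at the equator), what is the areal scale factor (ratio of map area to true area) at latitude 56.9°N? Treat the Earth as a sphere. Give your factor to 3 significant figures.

In the plate carrée (x = Rλ, y = Rφ), meridians are true-scale (h = 1) and parallels are stretched by k = sec φ.
Areal scale = h·k = 1 × sec φ; at 56.9°, h = 1.000, k = 1.831, so h·k = 1.831.

1.83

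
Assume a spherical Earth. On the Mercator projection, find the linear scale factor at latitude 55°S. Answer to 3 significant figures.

The Mercator projection is conformal; its linear scale factor is the same in every direction and equals sec φ = 1/cos φ.
k = 1/cos 55° = 1/0.5736 = 1.743.

1.74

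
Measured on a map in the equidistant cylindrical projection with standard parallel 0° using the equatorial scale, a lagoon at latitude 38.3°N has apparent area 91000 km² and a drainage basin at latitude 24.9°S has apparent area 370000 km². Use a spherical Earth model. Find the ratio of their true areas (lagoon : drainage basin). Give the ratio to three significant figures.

On the plate carrée, areal scale = h·k = 1 × sec φ, so true area = apparent × cos φ.
True area of lagoon: 91000 × cos(38.3°) = 91000 × 0.7848 = 71410 km².
True area of drainage basin: 370000 × cos(24.9°) = 370000 × 0.9070 = 335600 km².
Ratio = 71410 / 335600 ≈ 0.213.

0.213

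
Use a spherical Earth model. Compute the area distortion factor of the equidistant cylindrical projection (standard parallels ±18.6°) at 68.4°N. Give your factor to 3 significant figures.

With standard parallel φ₀ = 18.6°, the equirectangular projection gives x = Rλ cos φ₀, y = Rφ, so h = 1 and k = cos 18.6° / cos φ.
Areal scale = h·k = 1 × cos φ₀ / cos φ; at 68.4°, h = 1.000, k = 2.575, so h·k = 2.575.

2.57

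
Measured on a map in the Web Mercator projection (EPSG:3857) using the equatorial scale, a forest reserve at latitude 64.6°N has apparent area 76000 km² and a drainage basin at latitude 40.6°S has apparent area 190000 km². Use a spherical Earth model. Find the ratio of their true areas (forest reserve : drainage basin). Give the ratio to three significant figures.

0.128

On Mercator the areal scale is sec²φ, so true area = apparent × cos²φ.
True area of forest reserve: 76000 × cos²(64.6°) = 76000 × 0.1840 = 13980 km².
True area of drainage basin: 190000 × cos²(40.6°) = 190000 × 0.5765 = 109500 km².
Ratio = 13980 / 109500 ≈ 0.128.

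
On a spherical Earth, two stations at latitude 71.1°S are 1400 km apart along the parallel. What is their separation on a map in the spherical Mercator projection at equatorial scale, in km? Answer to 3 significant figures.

For Mercator, h = k = sec φ (a conformal cylindrical projection has a single point scale, 1/cos φ).
Along the parallel, k = sec 71.1° = 1/0.3239 = 3.087.
Map distance = 1400 × 3.087 ≈ 4320 km.

4320 km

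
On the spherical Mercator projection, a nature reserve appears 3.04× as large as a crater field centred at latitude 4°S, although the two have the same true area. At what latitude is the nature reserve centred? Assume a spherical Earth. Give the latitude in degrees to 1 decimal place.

55.1°

On Mercator, (apparent₁)/(apparent₂) = sec²φ₁ / sec²φ₂ when true areas are equal.
cos²φ₂ / cos²φ₁ = 3.04  ⇒  cos φ₁ = cos 4° / √3.04 = 0.9976/1.744 = 0.5721.
φ₁ = arccos(0.5721) ≈ 55.1°.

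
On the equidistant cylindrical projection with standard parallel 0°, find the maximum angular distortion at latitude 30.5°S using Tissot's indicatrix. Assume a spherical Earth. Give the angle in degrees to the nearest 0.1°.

In the plate carrée (x = Rλ, y = Rφ), meridians are true-scale (h = 1) and parallels are stretched by k = sec φ.
At 30.5°: h = 1.000, k = 1.161; principal scales a = 1.161, b = 1.000.
sin(ω/2) = (a − b)/(a + b) = 0.1606/2.161 = 0.07433, so ω = 2 arcsin(0.07433) ≈ 8.5°.

8.5°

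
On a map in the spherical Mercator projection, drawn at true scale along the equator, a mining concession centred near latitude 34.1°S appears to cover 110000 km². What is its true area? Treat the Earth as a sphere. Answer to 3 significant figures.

For Mercator, h = k = sec φ (a conformal cylindrical projection has a single point scale, 1/cos φ).
Areal scale = k² = sec²φ = 1/cos²(34.1°) = 1/0.8281² = 1.458.
True area = apparent / (areal scale) = 110000 / 1.458 ≈ 75400 km².

75400 km²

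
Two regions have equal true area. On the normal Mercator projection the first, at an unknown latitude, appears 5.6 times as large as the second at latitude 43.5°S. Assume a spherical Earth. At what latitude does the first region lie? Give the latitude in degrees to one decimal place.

72.1°

Mercator areal scale is sec²φ, so apparent-area ratio = sec²φ₁ / sec²φ₂ = cos²φ₂ / cos²φ₁.
cos²φ₂ / cos²φ₁ = 5.6  ⇒  cos φ₁ = cos 43.5° / √5.6 = 0.7254/2.366 = 0.3065.
φ₁ = arccos(0.3065) ≈ 72.1°.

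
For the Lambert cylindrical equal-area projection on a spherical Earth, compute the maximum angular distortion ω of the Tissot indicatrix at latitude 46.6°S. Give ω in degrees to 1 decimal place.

42.0°

The Lambert cylindrical equal-area projection is the cylindrical equal-area projection with its standard parallel at the equator (φ₀ = 0). For cylindrical equal-area with standard parallel φ₀, h = cos φ / cos φ₀ and k = cos φ₀ / cos φ, so h·k = 1.
At 46.6°: h = 0.6871, k = 1.455; principal scales a = 1.455, b = 0.6871.
sin(ω/2) = (a − b)/(a + b) = 0.7683/2.143 = 0.3586, so ω = 2 arcsin(0.3586) ≈ 42.0°.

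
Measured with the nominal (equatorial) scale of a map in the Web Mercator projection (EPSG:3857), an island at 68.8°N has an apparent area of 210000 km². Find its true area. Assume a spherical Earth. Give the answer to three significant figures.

27500 km²

Mercator is conformal, so the point scale is isotropic: h = k = sec φ = 1/cos φ.
Areal scale = k² = sec²φ = 1/cos²(68.8°) = 1/0.3616² = 7.647.
True area = apparent / (areal scale) = 210000 / 7.647 ≈ 27500 km².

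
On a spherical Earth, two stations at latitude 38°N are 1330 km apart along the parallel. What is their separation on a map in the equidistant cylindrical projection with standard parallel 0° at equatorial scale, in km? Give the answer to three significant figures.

Plate carrée maps x = Rλ, y = Rφ. The meridian scale is h = 1 and the parallel scale is k = 1/cos φ = sec φ.
Along the parallel, k = sec 38° = 1/0.7880 = 1.269.
Map distance = 1330 × 1.269 ≈ 1690 km.

1690 km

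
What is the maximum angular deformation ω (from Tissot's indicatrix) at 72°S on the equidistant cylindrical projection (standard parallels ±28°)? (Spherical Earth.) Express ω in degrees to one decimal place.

With standard parallel φ₀ = 28°, the equirectangular projection gives x = Rλ cos φ₀, y = Rφ, so h = 1 and k = cos 28° / cos φ.
At 72°: h = 1.000, k = 2.857; principal scales a = 2.857, b = 1.000.
sin(ω/2) = (a − b)/(a + b) = 1.857/3.857 = 0.4815, so ω = 2 arcsin(0.4815) ≈ 57.6°.

57.6°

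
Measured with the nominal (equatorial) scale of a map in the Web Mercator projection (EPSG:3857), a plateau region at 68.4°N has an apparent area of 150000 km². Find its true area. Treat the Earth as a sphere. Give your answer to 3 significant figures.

20300 km²

The Mercator projection is conformal; its linear scale factor is the same in every direction and equals sec φ = 1/cos φ.
Areal scale = k² = sec²φ = 1/cos²(68.4°) = 1/0.3681² = 7.379.
True area = apparent / (areal scale) = 150000 / 7.379 ≈ 20300 km².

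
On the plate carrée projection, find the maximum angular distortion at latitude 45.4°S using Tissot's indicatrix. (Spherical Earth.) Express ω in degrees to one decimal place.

In the plate carrée (x = Rλ, y = Rφ), meridians are true-scale (h = 1) and parallels are stretched by k = sec φ.
At 45.4°: h = 1.000, k = 1.424; principal scales a = 1.424, b = 1.000.
sin(ω/2) = (a − b)/(a + b) = 0.4242/2.424 = 0.1750, so ω = 2 arcsin(0.1750) ≈ 20.2°.

20.2°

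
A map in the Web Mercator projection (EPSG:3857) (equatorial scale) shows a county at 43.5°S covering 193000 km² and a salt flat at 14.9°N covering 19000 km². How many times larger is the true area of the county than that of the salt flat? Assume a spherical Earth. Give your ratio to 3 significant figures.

5.72

Since Mercator area scale is 1/cos²φ, the true area equals the apparent area multiplied by cos²φ.
True area of county: 193000 × cos²(43.5°) = 193000 × 0.5262 = 101600 km².
True area of salt flat: 19000 × cos²(14.9°) = 19000 × 0.9339 = 17740 km².
Ratio = 101600 / 17740 ≈ 5.72.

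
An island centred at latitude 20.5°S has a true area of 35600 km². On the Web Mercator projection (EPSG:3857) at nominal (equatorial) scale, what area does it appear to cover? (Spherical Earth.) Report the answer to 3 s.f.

40600 km²

Mercator is conformal, so the point scale is isotropic: h = k = sec φ = 1/cos φ.
Areal scale = k² = sec²φ = 1/cos²(20.5°) = 1/0.9367² = 1.140.
Apparent area = 35600 × 1.140 ≈ 40600 km².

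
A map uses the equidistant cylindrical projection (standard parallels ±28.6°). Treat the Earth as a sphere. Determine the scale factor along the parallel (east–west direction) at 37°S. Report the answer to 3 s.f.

With standard parallel φ₀ = 28.6°, the equirectangular projection gives x = Rλ cos φ₀, y = Rφ, so h = 1 and k = cos 28.6° / cos φ.
k = cos 28.6° / cos 37° = 0.8780/0.7986 = 1.099.

1.10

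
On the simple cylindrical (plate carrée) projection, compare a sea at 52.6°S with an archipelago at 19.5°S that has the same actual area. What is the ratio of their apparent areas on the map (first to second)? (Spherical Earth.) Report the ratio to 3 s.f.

1.55

In the plate carrée (x = Rλ, y = Rφ), meridians are true-scale (h = 1) and parallels are stretched by k = sec φ.
Areal scale at 52.6°: h·k = 1.000 × 1.646 = 1.646.
Areal scale at 19.5°: h·k = 1.000 × 1.061 = 1.061.
Ratio = 1.646/1.061 ≈ 1.55.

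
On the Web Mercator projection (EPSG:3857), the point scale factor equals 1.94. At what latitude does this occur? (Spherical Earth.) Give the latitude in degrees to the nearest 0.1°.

Mercator scale is k = sec φ = 1/cos φ.
1/cos φ = 1.94  ⇒  cos φ = 0.5155  ⇒  φ = arccos(0.5155) ≈ 59.0°.

59.0°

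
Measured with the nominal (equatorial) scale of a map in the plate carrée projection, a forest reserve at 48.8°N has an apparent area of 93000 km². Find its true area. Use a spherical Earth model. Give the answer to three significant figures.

61300 km²

Plate carrée maps x = Rλ, y = Rφ. The meridian scale is h = 1 and the parallel scale is k = 1/cos φ = sec φ.
Areal scale = h·k = 1 × sec φ; at 48.8°, h = 1.000, k = 1.518, so h·k = 1.518.
True area = apparent / (areal scale) = 93000 / 1.518 ≈ 61300 km².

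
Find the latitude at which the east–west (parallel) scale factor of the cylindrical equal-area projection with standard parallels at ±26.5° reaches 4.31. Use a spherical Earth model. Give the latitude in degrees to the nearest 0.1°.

For cylindrical equal-area with standard parallel φ₀, h = cos φ / cos φ₀ and k = cos φ₀ / cos φ, so h·k = 1.
k = cos φ₀ / cos φ = 4.31  ⇒  cos φ = cos 26.5° / 4.31 = 0.2076.
φ = arccos(0.2076) ≈ 78.0°.

78.0°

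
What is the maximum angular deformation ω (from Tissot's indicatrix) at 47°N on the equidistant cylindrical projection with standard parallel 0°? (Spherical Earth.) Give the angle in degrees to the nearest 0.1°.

Plate carrée maps x = Rλ, y = Rφ. The meridian scale is h = 1 and the parallel scale is k = 1/cos φ = sec φ.
At 47°: h = 1.000, k = 1.466; principal scales a = 1.466, b = 1.000.
sin(ω/2) = (a − b)/(a + b) = 0.4663/2.466 = 0.1891, so ω = 2 arcsin(0.1891) ≈ 21.8°.

21.8°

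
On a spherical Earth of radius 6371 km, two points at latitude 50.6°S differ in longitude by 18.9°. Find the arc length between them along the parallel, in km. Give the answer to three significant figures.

Arc length along a parallel = R cos φ · Δλ (with Δλ in radians).
= 6371 × cos 50.6° × (18.9° × π/180) = 6371 × 0.6347 × 0.3299 ≈ 1330 km.

1330 km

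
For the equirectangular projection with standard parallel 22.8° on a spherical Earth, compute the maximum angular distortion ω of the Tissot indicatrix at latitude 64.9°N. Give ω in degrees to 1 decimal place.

43.4°

In the equirectangular projection with standard parallel φ₀ = 22.8° (x = Rλ cos φ₀, y = Rφ), meridians are true-scale (h = 1) and the parallel scale is k = cos φ₀ / cos φ.
At 64.9°: h = 1.000, k = 2.173; principal scales a = 2.173, b = 1.000.
sin(ω/2) = (a − b)/(a + b) = 1.173/3.173 = 0.3697, so ω = 2 arcsin(0.3697) ≈ 43.4°.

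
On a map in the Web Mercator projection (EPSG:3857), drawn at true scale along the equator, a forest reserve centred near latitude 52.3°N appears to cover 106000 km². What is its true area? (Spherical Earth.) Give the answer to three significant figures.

39600 km²

For Mercator, h = k = sec φ (a conformal cylindrical projection has a single point scale, 1/cos φ).
Areal scale = k² = sec²φ = 1/cos²(52.3°) = 1/0.6115² = 2.674.
True area = apparent / (areal scale) = 106000 / 2.674 ≈ 39600 km².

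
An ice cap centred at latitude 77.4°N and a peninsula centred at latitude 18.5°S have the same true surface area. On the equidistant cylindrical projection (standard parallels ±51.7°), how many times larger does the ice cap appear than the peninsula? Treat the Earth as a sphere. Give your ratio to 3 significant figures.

With standard parallel φ₀ = 51.7°, the equirectangular projection gives x = Rλ cos φ₀, y = Rφ, so h = 1 and k = cos 51.7° / cos φ.
Areal scale at 77.4°: h·k = 1.000 × 2.841 = 2.841.
Areal scale at 18.5°: h·k = 1.000 × 0.6536 = 0.6536.
Ratio = 2.841/0.6536 ≈ 4.35.

4.35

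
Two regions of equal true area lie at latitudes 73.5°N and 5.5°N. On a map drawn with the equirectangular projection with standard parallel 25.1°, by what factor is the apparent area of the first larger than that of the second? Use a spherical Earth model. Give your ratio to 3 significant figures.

The equidistant cylindrical projection with φ₀ = 25.1° has h = 1 (meridians true) and k = cos φ₀ / cos φ along parallels.
Areal scale at 73.5°: h·k = 1.000 × 3.188 = 3.188.
Areal scale at 5.5°: h·k = 1.000 × 0.9098 = 0.9098.
Ratio = 3.188/0.9098 ≈ 3.50.

3.50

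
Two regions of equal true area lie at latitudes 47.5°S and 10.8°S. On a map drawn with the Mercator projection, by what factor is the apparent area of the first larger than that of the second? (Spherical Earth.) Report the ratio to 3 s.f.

2.11

Mercator is conformal with k = sec φ, so areal scale = k² = sec²φ.
At 47.5°: sec²(47.5°) = 1/0.6756² = 2.191.
At 10.8°: sec²(10.8°) = 1/0.9823² = 1.036.
Ratio = 2.191/1.036 = cos²(10.8°)/cos²(47.5°) ≈ 2.11.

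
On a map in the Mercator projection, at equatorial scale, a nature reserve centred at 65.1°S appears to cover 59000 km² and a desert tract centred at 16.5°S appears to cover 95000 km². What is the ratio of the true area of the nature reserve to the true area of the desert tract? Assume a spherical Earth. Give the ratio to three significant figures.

0.120

Mercator's areal exaggeration is sec²φ; hence true area = (apparent area) · cos²φ.
True area of nature reserve: 59000 × cos²(65.1°) = 59000 × 0.1773 = 10460 km².
True area of desert tract: 95000 × cos²(16.5°) = 95000 × 0.9193 = 87340 km².
Ratio = 10460 / 87340 ≈ 0.120.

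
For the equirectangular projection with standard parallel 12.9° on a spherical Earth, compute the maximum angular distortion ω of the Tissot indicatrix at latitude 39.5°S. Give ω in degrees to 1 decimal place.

In the equirectangular projection with standard parallel φ₀ = 12.9° (x = Rλ cos φ₀, y = Rφ), meridians are true-scale (h = 1) and the parallel scale is k = cos φ₀ / cos φ.
At 39.5°: h = 1.000, k = 1.263; principal scales a = 1.263, b = 1.000.
sin(ω/2) = (a − b)/(a + b) = 0.2633/2.263 = 0.1163, so ω = 2 arcsin(0.1163) ≈ 13.4°.

13.4°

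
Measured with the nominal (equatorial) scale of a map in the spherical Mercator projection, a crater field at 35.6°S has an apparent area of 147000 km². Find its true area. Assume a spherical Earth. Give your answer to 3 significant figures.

97200 km²

Mercator is conformal, so the point scale is isotropic: h = k = sec φ = 1/cos φ.
Areal scale = k² = sec²φ = 1/cos²(35.6°) = 1/0.8131² = 1.513.
True area = apparent / (areal scale) = 147000 / 1.513 ≈ 97200 km².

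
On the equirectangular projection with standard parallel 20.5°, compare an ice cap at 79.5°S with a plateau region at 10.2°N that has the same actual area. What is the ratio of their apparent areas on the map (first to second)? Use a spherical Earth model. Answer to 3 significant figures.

5.40

The equidistant cylindrical projection with φ₀ = 20.5° has h = 1 (meridians true) and k = cos φ₀ / cos φ along parallels.
Areal scale at 79.5°: h·k = 1.000 × 5.140 = 5.140.
Areal scale at 10.2°: h·k = 1.000 × 0.9517 = 0.9517.
Ratio = 5.140/0.9517 ≈ 5.40.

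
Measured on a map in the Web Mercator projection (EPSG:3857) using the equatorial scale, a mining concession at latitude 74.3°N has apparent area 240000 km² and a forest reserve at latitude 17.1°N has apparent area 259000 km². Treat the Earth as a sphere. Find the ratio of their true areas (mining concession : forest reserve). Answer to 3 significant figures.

Mercator's areal exaggeration is sec²φ; hence true area = (apparent area) · cos²φ.
True area of mining concession: 240000 × cos²(74.3°) = 240000 × 0.07322 = 17570 km².
True area of forest reserve: 259000 × cos²(17.1°) = 259000 × 0.9135 = 236600 km².
Ratio = 17570 / 236600 ≈ 0.0743.

0.0743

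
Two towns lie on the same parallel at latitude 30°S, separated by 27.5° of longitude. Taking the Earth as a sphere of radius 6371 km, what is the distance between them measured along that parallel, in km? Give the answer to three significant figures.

Arc length along a parallel = R cos φ · Δλ (with Δλ in radians).
= 6371 × cos 30° × (27.5° × π/180) = 6371 × 0.8660 × 0.4800 ≈ 2650 km.

2650 km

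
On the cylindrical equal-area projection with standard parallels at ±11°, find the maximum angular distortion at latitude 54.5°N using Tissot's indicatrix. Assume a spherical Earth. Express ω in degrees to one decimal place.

57.6°

For cylindrical equal-area with standard parallel φ₀, h = cos φ / cos φ₀ and k = cos φ₀ / cos φ, so h·k = 1.
At 54.5°: h = 0.5916, k = 1.690; principal scales a = 1.690, b = 0.5916.
sin(ω/2) = (a − b)/(a + b) = 1.099/2.282 = 0.4815, so ω = 2 arcsin(0.4815) ≈ 57.6°.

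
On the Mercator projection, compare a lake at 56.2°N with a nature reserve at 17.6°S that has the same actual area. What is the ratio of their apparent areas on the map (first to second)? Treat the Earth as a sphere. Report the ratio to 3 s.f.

2.94

Mercator is conformal with k = sec φ, so areal scale = k² = sec²φ.
At 56.2°: sec²(56.2°) = 1/0.5563² = 3.231.
At 17.6°: sec²(17.6°) = 1/0.9532² = 1.101.
Ratio = 3.231/1.101 = cos²(17.6°)/cos²(56.2°) ≈ 2.94.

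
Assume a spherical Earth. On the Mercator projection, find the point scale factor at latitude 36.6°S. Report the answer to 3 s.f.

1.25

The Mercator projection is conformal; its linear scale factor is the same in every direction and equals sec φ = 1/cos φ.
k = 1/cos 36.6° = 1/0.8028 = 1.246.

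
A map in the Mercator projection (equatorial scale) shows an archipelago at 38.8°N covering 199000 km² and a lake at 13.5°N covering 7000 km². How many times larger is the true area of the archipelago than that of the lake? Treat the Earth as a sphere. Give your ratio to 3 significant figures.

On Mercator the areal scale is sec²φ, so true area = apparent × cos²φ.
True area of archipelago: 199000 × cos²(38.8°) = 199000 × 0.6074 = 120900 km².
True area of lake: 7000 × cos²(13.5°) = 7000 × 0.9455 = 6619 km².
Ratio = 120900 / 6619 ≈ 18.3.

18.3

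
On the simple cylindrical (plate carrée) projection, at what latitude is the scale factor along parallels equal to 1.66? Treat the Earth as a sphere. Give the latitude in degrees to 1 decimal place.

Plate carrée: h = 1, k = sec φ along parallels.
sec φ = 1.66  ⇒  cos φ = 0.6024  ⇒  φ ≈ 53.0°.

53.0°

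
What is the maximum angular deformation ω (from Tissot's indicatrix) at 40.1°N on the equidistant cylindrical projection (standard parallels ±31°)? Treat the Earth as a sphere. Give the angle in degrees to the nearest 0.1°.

6.5°

With standard parallel φ₀ = 31°, the equirectangular projection gives x = Rλ cos φ₀, y = Rφ, so h = 1 and k = cos 31° / cos φ.
At 40.1°: h = 1.000, k = 1.121; principal scales a = 1.121, b = 1.000.
sin(ω/2) = (a − b)/(a + b) = 0.1206/2.121 = 0.05687, so ω = 2 arcsin(0.05687) ≈ 6.5°.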